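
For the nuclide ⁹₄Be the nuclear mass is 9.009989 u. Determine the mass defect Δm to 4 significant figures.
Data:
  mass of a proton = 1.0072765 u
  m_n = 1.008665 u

Z = 4, so N = A − Z = 9 − 4 = 5.
Σm = 4·m_p + 5·m_n = 4.0291060 + 5.043325 = 9.0724310 u
Δm = 9.0724310 − 9.009989 = 0.0624420 u

0.06244 u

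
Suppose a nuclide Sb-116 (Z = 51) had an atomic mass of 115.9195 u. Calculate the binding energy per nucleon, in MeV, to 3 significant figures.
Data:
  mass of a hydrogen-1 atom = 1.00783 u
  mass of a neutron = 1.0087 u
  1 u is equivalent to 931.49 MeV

Σm = 51·m(¹H) + 65·m_n = 51.39933 + 65.5655 = 116.96483 u
The mass defect is 116.96483 − 115.9195 = 1.04533 u.
Binding energy = Δm·c² = 1.04533 × 931.49 MeV/u = 973.714 MeV
Per nucleon: 973.714 / 116 = 8.394 MeV

8.39 MeV/nucleon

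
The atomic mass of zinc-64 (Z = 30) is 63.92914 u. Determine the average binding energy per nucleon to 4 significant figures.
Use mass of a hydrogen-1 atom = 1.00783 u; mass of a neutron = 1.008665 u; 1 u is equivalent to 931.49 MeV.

With 30 protons and 34 neutrons (A = 64):
Mass of separated nucleons = 30(1.00783) + 34(1.008665) = 30.23490 + 34.294610 = 64.529510 u
The mass defect is 64.529510 − 63.92914 = 0.600370 u.
Binding energy = Δm·c² = 0.600370 × 931.49 MeV/u = 559.239 MeV
BE/A = 559.239 MeV / 64 = 8.738 MeV/nucleon

8.738 MeV/nucleon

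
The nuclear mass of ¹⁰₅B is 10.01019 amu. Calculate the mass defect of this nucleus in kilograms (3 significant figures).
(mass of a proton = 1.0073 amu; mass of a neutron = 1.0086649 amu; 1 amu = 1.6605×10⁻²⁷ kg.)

The nucleus contains 5 protons and 10 − 5 = 5 neutrons.
Σm = 5·m_p + 5·m_n = 5.0365 + 5.0433245 = 10.0798245 amu
The mass defect is 10.0798245 − 10.01019 = 0.0696345 amu.
In SI units: 0.0696345 amu × 1.6605×10⁻²⁷ kg/amu = 1.1563e-28 kg

1.16e-28 kg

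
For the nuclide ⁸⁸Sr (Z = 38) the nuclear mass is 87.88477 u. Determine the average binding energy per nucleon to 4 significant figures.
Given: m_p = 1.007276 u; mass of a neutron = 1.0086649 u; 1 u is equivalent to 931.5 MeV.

Z = 38, so N = A − Z = 88 − 38 = 50.
Total constituent mass: 38 × 1.007276 + 50 × 1.0086649 = 88.7097330 u
Δm = 88.7097330 − 87.88477 = 0.8249630 u
Converting to energy: 0.8249630 u × 931.5 MeV/u = 768.453 MeV
Dividing by A = 88 gives 8.732 MeV per nucleon.

8.732 MeV/nucleon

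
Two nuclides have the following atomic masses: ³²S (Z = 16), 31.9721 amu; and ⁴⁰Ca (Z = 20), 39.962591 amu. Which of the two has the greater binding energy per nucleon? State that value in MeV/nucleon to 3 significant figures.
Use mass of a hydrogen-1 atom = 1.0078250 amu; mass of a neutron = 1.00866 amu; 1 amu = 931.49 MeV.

³²S: Σm = 16(1.0078250) + 16(1.00866) = 32.2637600 amu; Δm = 0.2916600 amu; E_B = 271.68 MeV; E_B/A = 8.490 MeV
⁴⁰Ca: Σm = 20(1.0078250) + 20(1.00866) = 40.3297000 amu; Δm = 0.3671090 amu; E_B = 341.96 MeV; E_B/A = 8.549 MeV
⁴⁰Ca has the higher binding energy per nucleon, so it is the more tightly bound nucleus.

⁴⁰Ca; 8.55 MeV/nucleon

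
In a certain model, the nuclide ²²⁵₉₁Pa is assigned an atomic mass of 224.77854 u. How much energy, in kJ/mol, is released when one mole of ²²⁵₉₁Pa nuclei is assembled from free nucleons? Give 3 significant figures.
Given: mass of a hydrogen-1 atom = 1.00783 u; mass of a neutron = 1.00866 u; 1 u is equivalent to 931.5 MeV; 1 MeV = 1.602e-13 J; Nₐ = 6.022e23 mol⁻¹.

Mass of separated nucleons = 91(1.00783) + 134(1.00866) = 91.71253 + 135.16044 = 226.87297 u
Δm = 226.87297 − 224.77854 = 2.09443 u
Converting to energy: 2.09443 u × 931.5 MeV/u = 1950.96 MeV
Per nucleus in joules: 1950.96 MeV × 1.602e-13 J/MeV = 3.1254e-10 J
Per mole: 3.1254e-10 J × 6.022e23 mol⁻¹ = 1.8821e+14 J/mol

1.88e+11 kJ/mol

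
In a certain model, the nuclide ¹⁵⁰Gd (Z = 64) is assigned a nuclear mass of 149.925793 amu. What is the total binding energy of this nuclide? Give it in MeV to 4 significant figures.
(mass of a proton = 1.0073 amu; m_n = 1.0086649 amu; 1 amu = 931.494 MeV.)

1198 MeV

Total constituent mass: 64 × 1.0073 + 86 × 1.0086649 = 151.2123814 amu
The mass defect is 151.2123814 − 149.925793 = 1.2865884 amu.
Converting to energy: 1.2865884 amu × 931.494 MeV/amu = 1198.45 MeV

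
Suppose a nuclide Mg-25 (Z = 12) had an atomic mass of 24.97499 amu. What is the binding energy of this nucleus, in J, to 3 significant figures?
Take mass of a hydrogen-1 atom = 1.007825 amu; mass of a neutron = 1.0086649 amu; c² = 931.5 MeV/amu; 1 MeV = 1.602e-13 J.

Z = 12, so N = A − Z = 25 − 12 = 13.
Mass of separated nucleons = 12(1.007825) + 13(1.0086649) = 12.093900 + 13.1126437 = 25.2065437 amu
Δm = 25.2065437 − 24.97499 = 0.2315537 amu
Converting to energy: 0.2315537 amu × 931.5 MeV/amu = 215.692 MeV
In joules: 215.692 MeV × 1.602e-13 J/MeV = 3.4554e-11 J

3.46e-11 J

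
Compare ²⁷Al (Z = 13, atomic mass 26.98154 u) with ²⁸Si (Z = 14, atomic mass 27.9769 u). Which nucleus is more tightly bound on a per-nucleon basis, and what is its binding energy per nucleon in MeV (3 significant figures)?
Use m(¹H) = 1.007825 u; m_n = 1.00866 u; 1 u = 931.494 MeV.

²⁸Si; 8.45 MeV/nucleon

²⁷Al: Σm = 13(1.007825) + 14(1.00866) = 27.222965 u; Δm = 0.241425 u; E_B = 224.89 MeV; E_B/A = 8.329 MeV
²⁸Si: Σm = 14(1.007825) + 14(1.00866) = 28.230790 u; Δm = 0.253890 u; E_B = 236.50 MeV; E_B/A = 8.446 MeV
²⁸Si has the higher binding energy per nucleon, so it is the more tightly bound nucleus.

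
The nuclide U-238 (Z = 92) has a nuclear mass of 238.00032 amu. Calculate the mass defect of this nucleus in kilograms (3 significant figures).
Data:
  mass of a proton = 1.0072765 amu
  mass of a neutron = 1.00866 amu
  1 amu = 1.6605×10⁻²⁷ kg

Total constituent mass: 92 × 1.0072765 + 146 × 1.00866 = 239.9337980 amu
Mass defect Δm = 239.9337980 − 238.00032 = 1.9334780 amu
In SI units: 1.9334780 amu × 1.6605×10⁻²⁷ kg/amu = 3.2105e-27 kg

3.21e-27 kg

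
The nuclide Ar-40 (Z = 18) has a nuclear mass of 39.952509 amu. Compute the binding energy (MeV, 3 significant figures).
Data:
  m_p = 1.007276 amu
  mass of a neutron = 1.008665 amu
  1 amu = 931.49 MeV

Σm = 18·m_p + 22·m_n = 18.130968 + 22.190630 = 40.321598 amu
Δm = 40.321598 − 39.952509 = 0.369089 amu
Binding energy = Δm·c² = 0.369089 × 931.49 MeV/amu = 343.803 MeV

344 MeV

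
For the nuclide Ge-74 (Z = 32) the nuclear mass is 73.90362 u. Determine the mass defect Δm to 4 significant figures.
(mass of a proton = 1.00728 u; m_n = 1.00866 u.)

0.6931 u

Z = 32, so N = A − Z = 74 − 32 = 42.
Total constituent mass: 32 × 1.00728 + 42 × 1.00866 = 74.59668 u
The mass defect is 74.59668 − 73.90362 = 0.69306 u.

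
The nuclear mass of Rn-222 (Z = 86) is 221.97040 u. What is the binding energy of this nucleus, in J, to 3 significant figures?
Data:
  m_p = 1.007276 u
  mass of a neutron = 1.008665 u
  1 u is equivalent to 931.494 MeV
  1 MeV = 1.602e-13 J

2.74e-10 J

With 86 protons and 136 neutrons (A = 222):
Total constituent mass: 86 × 1.007276 + 136 × 1.008665 = 223.804176 u
Δm = 223.804176 − 221.97040 = 1.833776 u
Binding energy = Δm·c² = 1.833776 × 931.494 MeV/u = 1708.15 MeV
In joules: 1708.15 MeV × 1.602e-13 J/MeV = 2.7365e-10 J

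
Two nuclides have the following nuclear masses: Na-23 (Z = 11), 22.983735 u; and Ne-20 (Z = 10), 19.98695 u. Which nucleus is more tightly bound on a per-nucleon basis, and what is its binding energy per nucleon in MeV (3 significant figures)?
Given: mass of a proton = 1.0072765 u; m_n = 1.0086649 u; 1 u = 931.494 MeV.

Na-23; 8.11 MeV/nucleon

Na-23: Σm = 11(1.0072765) + 12(1.0086649) = 23.1840203 u; Δm = 0.2002853 u; E_B = 186.565 MeV; E_B/A = 8.112 MeV
Ne-20: Σm = 10(1.0072765) + 10(1.0086649) = 20.1594140 u; Δm = 0.1724640 u; E_B = 160.649 MeV; E_B/A = 8.032 MeV
Na-23 has the higher binding energy per nucleon, so it is the more tightly bound nucleus.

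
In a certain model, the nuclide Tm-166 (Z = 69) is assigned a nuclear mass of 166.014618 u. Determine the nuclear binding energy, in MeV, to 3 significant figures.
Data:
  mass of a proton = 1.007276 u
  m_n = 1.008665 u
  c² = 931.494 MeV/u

1240 MeV

The nucleus contains 69 protons and 166 − 69 = 97 neutrons.
Mass of separated nucleons = 69(1.007276) + 97(1.008665) = 69.502044 + 97.840505 = 167.342549 u
Δm = 167.342549 − 166.014618 = 1.327931 u
E_B = 1.327931 × 931.494 = 1236.96 MeV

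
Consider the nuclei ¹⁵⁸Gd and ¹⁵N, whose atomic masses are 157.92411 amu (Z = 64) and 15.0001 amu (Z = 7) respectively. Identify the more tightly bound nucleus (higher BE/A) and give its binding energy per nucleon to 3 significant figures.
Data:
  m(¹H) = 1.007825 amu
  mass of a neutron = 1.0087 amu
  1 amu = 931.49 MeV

¹⁵⁸Gd: Σm = 64(1.007825) + 94(1.0087) = 159.318600 amu; Δm = 1.394490 amu; E_B = 1298.95 MeV; E_B/A = 8.221 MeV
¹⁵N: Σm = 7(1.007825) + 8(1.0087) = 15.124375 amu; Δm = 0.124275 amu; E_B = 115.76 MeV; E_B/A = 7.717 MeV
¹⁵⁸Gd has the higher binding energy per nucleon, so it is the more tightly bound nucleus.

¹⁵⁸Gd; 8.22 MeV/nucleon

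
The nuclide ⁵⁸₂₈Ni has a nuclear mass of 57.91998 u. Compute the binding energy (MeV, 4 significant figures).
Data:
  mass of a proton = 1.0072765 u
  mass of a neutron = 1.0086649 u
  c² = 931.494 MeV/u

506.5 MeV

The nucleus contains 28 protons and 58 − 28 = 30 neutrons.
Mass of separated nucleons = 28(1.0072765) + 30(1.0086649) = 28.2037420 + 30.2599470 = 58.4636890 u
Δm = 58.4636890 − 57.91998 = 0.5437090 u
Converting to energy: 0.5437090 u × 931.494 MeV/u = 506.462 MeV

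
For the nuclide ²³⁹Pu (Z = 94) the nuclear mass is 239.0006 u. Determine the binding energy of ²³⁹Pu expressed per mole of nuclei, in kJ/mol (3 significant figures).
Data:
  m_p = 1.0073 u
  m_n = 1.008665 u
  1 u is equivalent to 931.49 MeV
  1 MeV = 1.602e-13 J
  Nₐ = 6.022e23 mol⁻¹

With 94 protons and 145 neutrons (A = 239):
Total constituent mass: 94 × 1.0073 + 145 × 1.008665 = 240.942625 u
Mass defect Δm = 240.942625 − 239.0006 = 1.942025 u
Binding energy = Δm·c² = 1.942025 × 931.49 MeV/u = 1808.98 MeV
Per nucleus in joules: 1808.98 MeV × 1.602e-13 J/MeV = 2.8980e-10 J
Per mole: 2.8980e-10 J × 6.022e23 mol⁻¹ = 1.7452e+14 J/mol

1.75e+11 kJ/mol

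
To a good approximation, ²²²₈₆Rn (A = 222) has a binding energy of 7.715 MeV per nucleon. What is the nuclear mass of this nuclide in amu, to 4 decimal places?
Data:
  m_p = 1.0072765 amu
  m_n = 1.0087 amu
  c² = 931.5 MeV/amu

Total binding energy = 222 × 7.715 = 1712.730 MeV
Mass defect = 1712.730 MeV / (931.5 MeV/amu) = 1.838680 amu
Constituent mass = 86(1.0072765) + 136(1.0087) = 223.8089790 amu
Nuclear mass = 223.8089790 − 1.838680 = 221.9702990 amu ≈ 221.9703 amu (to 4 decimal places)

221.9703 amu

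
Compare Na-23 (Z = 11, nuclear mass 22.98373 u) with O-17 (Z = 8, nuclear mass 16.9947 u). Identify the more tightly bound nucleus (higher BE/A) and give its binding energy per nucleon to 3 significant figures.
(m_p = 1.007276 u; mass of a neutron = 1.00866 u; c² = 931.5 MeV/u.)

Na-23; 8.11 MeV/nucleon

Na-23: Σm = 11(1.007276) + 12(1.00866) = 23.183956 u; Δm = 0.200226 u; E_B = 186.51 MeV; E_B/A = 8.109 MeV
O-17: Σm = 8(1.007276) + 9(1.00866) = 17.136148 u; Δm = 0.141448 u; E_B = 131.76 MeV; E_B/A = 7.751 MeV
Na-23 has the higher binding energy per nucleon, so it is the more tightly bound nucleus.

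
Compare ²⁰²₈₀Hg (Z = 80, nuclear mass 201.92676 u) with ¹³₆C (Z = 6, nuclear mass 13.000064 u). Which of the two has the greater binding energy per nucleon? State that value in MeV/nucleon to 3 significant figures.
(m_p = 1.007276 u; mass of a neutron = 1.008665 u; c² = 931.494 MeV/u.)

²⁰²₈₀Hg; 7.90 MeV/nucleon

²⁰²₈₀Hg: Σm = 80(1.007276) + 122(1.008665) = 203.639210 u; Δm = 1.712450 u; E_B = 1595.1 MeV; E_B/A = 7.897 MeV
¹³₆C: Σm = 6(1.007276) + 7(1.008665) = 13.104311 u; Δm = 0.104247 u; E_B = 97.105 MeV; E_B/A = 7.470 MeV
²⁰²₈₀Hg has the higher binding energy per nucleon, so it is the more tightly bound nucleus.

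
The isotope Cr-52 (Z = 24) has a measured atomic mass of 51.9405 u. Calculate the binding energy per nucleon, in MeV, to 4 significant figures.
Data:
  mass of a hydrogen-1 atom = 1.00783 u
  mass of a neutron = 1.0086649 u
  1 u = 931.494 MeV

With 24 protons and 28 neutrons (A = 52):
Σm = 24·m(¹H) + 28·m_n = 24.18792 + 28.2426172 = 52.4305372 u
The mass defect is 52.4305372 − 51.9405 = 0.4900372 u.
Converting to energy: 0.4900372 u × 931.494 MeV/u = 456.467 MeV
Per nucleon: 456.467 / 52 = 8.778 MeV

8.778 MeV/nucleon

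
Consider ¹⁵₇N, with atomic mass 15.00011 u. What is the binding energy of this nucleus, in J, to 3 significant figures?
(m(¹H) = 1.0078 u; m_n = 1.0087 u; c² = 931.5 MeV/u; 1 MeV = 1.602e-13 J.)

1.85e-11 J

Total constituent mass: 7 × 1.0078 + 8 × 1.0087 = 15.1242 u
The mass defect is 15.1242 − 15.00011 = 0.12409 u.
Converting to energy: 0.12409 u × 931.5 MeV/u = 115.590 MeV
In joules: 115.590 MeV × 1.602e-13 J/MeV = 1.8518e-11 J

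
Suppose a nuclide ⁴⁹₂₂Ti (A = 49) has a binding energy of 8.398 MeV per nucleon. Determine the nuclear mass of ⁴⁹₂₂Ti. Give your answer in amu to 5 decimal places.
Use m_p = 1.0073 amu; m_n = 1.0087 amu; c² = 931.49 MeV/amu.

Total binding energy = 49 × 8.398 = 411.502 MeV
Mass defect = 411.502 MeV / (931.49 MeV/amu) = 0.4417675 amu
Constituent mass = 22(1.0073) + 27(1.0087) = 49.3955 amu
Nuclear mass = 49.3955 − 0.4417675 = 48.9537325 amu ≈ 48.95373 amu (to 5 decimal places)

48.95373 amu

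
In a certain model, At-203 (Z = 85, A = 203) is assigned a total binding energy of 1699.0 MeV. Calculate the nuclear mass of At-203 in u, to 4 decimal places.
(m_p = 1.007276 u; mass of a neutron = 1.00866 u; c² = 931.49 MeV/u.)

202.8164 u

Mass defect = 1699.0 MeV / (931.49 MeV/u) = 1.823959 u
Constituent mass = 85(1.007276) + 118(1.00866) = 204.640340 u
Nuclear mass = 204.640340 − 1.823959 = 202.816381 u ≈ 202.8164 u (to 4 decimal places)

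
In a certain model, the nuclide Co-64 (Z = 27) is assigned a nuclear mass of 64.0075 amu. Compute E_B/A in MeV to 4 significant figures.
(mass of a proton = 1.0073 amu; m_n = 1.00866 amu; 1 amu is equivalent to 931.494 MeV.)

With 27 protons and 37 neutrons (A = 64):
Total constituent mass: 27 × 1.0073 + 37 × 1.00866 = 64.51752 amu
Mass defect Δm = 64.51752 − 64.0075 = 0.51002 amu
Converting to energy: 0.51002 amu × 931.494 MeV/amu = 475.081 MeV
BE/A = 475.081 MeV / 64 = 7.423 MeV/nucleon

7.423 MeV/nucleon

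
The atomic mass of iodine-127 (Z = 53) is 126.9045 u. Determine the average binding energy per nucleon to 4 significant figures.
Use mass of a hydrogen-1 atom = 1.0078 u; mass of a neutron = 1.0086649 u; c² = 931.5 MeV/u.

8.436 MeV/nucleon

Mass of separated nucleons = 53(1.0078) + 74(1.0086649) = 53.4134 + 74.6412026 = 128.0546026 u
Mass defect Δm = 128.0546026 − 126.9045 = 1.1501026 u
Binding energy = Δm·c² = 1.1501026 × 931.5 MeV/u = 1071.32 MeV
BE/A = 1071.32 MeV / 127 = 8.436 MeV/nucleon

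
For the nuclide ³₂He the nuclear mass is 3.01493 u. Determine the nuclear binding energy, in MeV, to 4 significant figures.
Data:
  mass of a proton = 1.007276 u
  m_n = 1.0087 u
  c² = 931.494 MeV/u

The nucleus contains 2 protons and 3 − 2 = 1 neutrons.
Mass of separated nucleons = 2(1.007276) + 1(1.0087) = 2.014552 + 1.0087 = 3.023252 u
Δm = 3.023252 − 3.01493 = 0.008322 u
Converting to energy: 0.008322 u × 931.494 MeV/u = 7.75189 MeV

7.752 MeV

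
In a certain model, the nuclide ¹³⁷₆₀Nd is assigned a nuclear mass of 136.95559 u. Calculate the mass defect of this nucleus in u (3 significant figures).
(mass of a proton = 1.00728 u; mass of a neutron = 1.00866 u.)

Σm = 60·m_p + 77·m_n = 60.43680 + 77.66682 = 138.10362 u
Mass defect Δm = 138.10362 − 136.95559 = 1.14803 u

1.15 u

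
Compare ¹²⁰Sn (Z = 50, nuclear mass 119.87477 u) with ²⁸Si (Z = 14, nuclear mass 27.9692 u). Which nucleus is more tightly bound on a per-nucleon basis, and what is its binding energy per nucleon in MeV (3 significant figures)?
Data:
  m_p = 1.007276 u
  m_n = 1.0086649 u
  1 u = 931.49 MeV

¹²⁰Sn: Σm = 50(1.007276) + 70(1.0086649) = 120.9703430 u; Δm = 1.0955730 u; E_B = 1020.5 MeV; E_B/A = 8.504 MeV
²⁸Si: Σm = 14(1.007276) + 14(1.0086649) = 28.2231726 u; Δm = 0.2539726 u; E_B = 236.57 MeV; E_B/A = 8.449 MeV
¹²⁰Sn has the higher binding energy per nucleon, so it is the more tightly bound nucleus.

¹²⁰Sn; 8.50 MeV/nucleon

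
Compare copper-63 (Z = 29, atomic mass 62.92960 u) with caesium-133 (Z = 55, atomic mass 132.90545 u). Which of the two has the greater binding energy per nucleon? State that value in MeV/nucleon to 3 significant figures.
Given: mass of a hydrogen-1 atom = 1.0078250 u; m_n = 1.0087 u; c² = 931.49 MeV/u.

copper-63; 8.77 MeV/nucleon

copper-63: Σm = 29(1.0078250) + 34(1.0087) = 63.5227250 u; Δm = 0.5931250 u; E_B = 552.49 MeV; E_B/A = 8.770 MeV
caesium-133: Σm = 55(1.0078250) + 78(1.0087) = 134.1089750 u; Δm = 1.2035250 u; E_B = 1121.1 MeV; E_B/A = 8.429 MeV
copper-63 has the higher binding energy per nucleon, so it is the more tightly bound nucleus.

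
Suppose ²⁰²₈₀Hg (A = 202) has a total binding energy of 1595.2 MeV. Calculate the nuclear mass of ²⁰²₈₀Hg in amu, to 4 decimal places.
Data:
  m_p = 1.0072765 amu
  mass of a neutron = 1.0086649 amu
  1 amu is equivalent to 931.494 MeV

Mass defect = 1595.2 MeV / (931.494 MeV/amu) = 1.712518 amu
Constituent mass = 80(1.0072765) + 122(1.0086649) = 203.6392378 amu
Nuclear mass = 203.6392378 − 1.712518 = 201.9267198 amu ≈ 201.9267 amu (to 4 decimal places)

201.9267 amu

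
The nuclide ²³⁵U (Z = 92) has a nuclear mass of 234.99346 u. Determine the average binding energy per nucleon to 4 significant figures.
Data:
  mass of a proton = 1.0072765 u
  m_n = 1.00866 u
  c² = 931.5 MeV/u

Σm = 92·m_p + 143·m_n = 92.6694380 + 144.23838 = 236.9078180 u
Mass defect Δm = 236.9078180 − 234.99346 = 1.9143580 u
E_B = 1.9143580 × 931.5 = 1783.22 MeV
Per nucleon: 1783.22 / 235 = 7.588 MeV

7.588 MeV/nucleon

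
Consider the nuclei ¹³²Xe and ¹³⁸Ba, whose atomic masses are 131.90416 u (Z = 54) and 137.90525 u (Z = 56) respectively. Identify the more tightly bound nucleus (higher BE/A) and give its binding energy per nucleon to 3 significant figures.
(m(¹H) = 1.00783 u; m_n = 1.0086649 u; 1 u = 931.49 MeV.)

¹³²Xe: Σm = 54(1.00783) + 78(1.0086649) = 133.0986822 u; Δm = 1.1945222 u; E_B = 1112.69 MeV; E_B/A = 8.429 MeV
¹³⁸Ba: Σm = 56(1.00783) + 82(1.0086649) = 139.1490018 u; Δm = 1.2437518 u; E_B = 1158.5 MeV; E_B/A = 8.395 MeV
¹³²Xe has the higher binding energy per nucleon, so it is the more tightly bound nucleus.

¹³²Xe; 8.43 MeV/nucleon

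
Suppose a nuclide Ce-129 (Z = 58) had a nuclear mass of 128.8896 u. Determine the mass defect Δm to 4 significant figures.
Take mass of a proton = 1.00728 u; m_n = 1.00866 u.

Z = 58, so N = A − Z = 129 − 58 = 71.
Total constituent mass: 58 × 1.00728 + 71 × 1.00866 = 130.03710 u
The mass defect is 130.03710 − 128.8896 = 1.14750 u.

1.148 u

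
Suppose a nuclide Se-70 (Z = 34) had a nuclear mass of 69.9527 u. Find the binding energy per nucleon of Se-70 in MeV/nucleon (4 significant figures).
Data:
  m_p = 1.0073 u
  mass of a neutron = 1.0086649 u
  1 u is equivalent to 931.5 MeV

With 34 protons and 36 neutrons (A = 70):
Total constituent mass: 34 × 1.0073 + 36 × 1.0086649 = 70.5601364 u
Mass defect Δm = 70.5601364 − 69.9527 = 0.6074364 u
E_B = 0.6074364 × 931.5 = 565.827 MeV
Dividing by A = 70 gives 8.083 MeV per nucleon.

8.083 MeV/nucleon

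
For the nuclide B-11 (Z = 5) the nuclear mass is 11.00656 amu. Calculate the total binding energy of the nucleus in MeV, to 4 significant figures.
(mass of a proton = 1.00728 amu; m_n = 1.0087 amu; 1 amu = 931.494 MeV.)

76.42 MeV

Z = 5, so N = A − Z = 11 − 5 = 6.
Mass of separated nucleons = 5(1.00728) + 6(1.0087) = 5.03640 + 6.0522 = 11.08860 amu
Δm = 11.08860 − 11.00656 = 0.08204 amu
Binding energy = Δm·c² = 0.08204 × 931.494 MeV/amu = 76.4198 MeV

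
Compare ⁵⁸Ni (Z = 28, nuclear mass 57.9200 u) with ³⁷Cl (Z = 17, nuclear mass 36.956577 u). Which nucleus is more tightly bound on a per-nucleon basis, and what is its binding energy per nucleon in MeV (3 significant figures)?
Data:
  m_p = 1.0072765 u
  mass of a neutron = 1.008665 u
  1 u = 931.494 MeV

⁵⁸Ni: Σm = 28(1.0072765) + 30(1.008665) = 58.4636920 u; Δm = 0.5436920 u; E_B = 506.45 MeV; E_B/A = 8.732 MeV
³⁷Cl: Σm = 17(1.0072765) + 20(1.008665) = 37.2970005 u; Δm = 0.3404235 u; E_B = 317.10 MeV; E_B/A = 8.570 MeV
⁵⁸Ni has the higher binding energy per nucleon, so it is the more tightly bound nucleus.

⁵⁸Ni; 8.73 MeV/nucleon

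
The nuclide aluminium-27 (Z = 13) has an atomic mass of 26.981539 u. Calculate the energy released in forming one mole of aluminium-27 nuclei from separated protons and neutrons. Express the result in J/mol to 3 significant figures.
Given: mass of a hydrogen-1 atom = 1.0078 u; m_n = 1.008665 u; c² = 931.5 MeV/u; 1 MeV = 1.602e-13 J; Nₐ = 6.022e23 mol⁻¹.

The nucleus contains 13 protons and 27 − 13 = 14 neutrons.
Total constituent mass: 13 × 1.0078 + 14 × 1.008665 = 27.222710 u
The mass defect is 27.222710 − 26.981539 = 0.241171 u.
E_B = 0.241171 × 931.5 = 224.651 MeV
Per nucleus in joules: 224.651 MeV × 1.602e-13 J/MeV = 3.5989e-11 J
Per mole: 3.5989e-11 J × 6.022e23 mol⁻¹ = 2.1673e+13 J/mol

2.17e+13 J/mol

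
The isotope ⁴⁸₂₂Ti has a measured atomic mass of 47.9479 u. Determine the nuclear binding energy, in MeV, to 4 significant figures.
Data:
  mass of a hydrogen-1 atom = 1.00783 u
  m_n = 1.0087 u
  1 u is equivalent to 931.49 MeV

419.7 MeV

Total constituent mass: 22 × 1.00783 + 26 × 1.0087 = 48.39846 u
Mass defect Δm = 48.39846 − 47.9479 = 0.45056 u
E_B = 0.45056 × 931.49 = 419.692 MeV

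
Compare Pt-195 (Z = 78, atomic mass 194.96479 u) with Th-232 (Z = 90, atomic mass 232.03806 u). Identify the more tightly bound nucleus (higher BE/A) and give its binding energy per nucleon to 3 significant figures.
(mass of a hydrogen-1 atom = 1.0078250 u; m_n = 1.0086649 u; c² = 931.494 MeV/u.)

Pt-195; 7.93 MeV/nucleon

Pt-195: Σm = 78(1.0078250) + 117(1.0086649) = 196.6241433 u; Δm = 1.6593533 u; E_B = 1545.7 MeV; E_B/A = 7.927 MeV
Th-232: Σm = 90(1.0078250) + 142(1.0086649) = 233.9346658 u; Δm = 1.8966058 u; E_B = 1766.677 MeV; E_B/A = 7.61499 MeV
Pt-195 has the higher binding energy per nucleon, so it is the more tightly bound nucleus.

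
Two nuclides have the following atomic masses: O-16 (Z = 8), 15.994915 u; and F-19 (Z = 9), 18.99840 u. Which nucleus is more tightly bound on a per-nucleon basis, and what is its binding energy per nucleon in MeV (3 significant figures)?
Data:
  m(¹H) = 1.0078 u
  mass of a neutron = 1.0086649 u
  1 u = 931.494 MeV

O-16: Σm = 8(1.0078) + 8(1.0086649) = 16.1317192 u; Δm = 0.1368042 u; E_B = 127.432 MeV; E_B/A = 7.9645 MeV
F-19: Σm = 9(1.0078) + 10(1.0086649) = 19.1568490 u; Δm = 0.1584490 u; E_B = 147.59 MeV; E_B/A = 7.768 MeV
O-16 has the higher binding energy per nucleon, so it is the more tightly bound nucleus.

O-16; 7.96 MeV/nucleon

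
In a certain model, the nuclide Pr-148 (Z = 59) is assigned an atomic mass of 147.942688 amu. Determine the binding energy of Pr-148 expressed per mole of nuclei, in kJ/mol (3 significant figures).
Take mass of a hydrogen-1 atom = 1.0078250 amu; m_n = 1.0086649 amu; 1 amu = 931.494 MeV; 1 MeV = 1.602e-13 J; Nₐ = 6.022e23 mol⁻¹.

1.16e+11 kJ/mol

Z = 59, so N = A − Z = 148 − 59 = 89.
Total constituent mass: 59 × 1.0078250 + 89 × 1.0086649 = 149.2328511 amu
Mass defect Δm = 149.2328511 − 147.942688 = 1.2901631 amu
Converting to energy: 1.2901631 amu × 931.494 MeV/amu = 1201.78 MeV
Per nucleus in joules: 1201.78 MeV × 1.602e-13 J/MeV = 1.9253e-10 J
Per mole: 1.9253e-10 J × 6.022e23 mol⁻¹ = 1.1594e+14 J/mol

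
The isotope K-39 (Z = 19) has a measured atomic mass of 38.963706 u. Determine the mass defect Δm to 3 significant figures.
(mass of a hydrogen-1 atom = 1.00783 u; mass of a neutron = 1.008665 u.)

0.358 u

The nucleus contains 19 protons and 39 − 19 = 20 neutrons.
Σm = 19·m(¹H) + 20·m_n = 19.14877 + 20.173300 = 39.322070 u
Mass defect Δm = 39.322070 − 38.963706 = 0.358364 u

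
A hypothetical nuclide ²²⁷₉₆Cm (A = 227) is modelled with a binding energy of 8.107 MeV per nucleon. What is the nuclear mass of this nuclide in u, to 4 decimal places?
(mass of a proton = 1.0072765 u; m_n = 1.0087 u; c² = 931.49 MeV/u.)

226.8626 u

Total binding energy = 227 × 8.107 = 1840.289 MeV
Mass defect = 1840.289 MeV / (931.49 MeV/u) = 1.975640 u
Constituent mass = 96(1.0072765) + 131(1.0087) = 228.8382440 u
Nuclear mass = 228.8382440 − 1.975640 = 226.8626040 u ≈ 226.8626 u (to 4 decimal places)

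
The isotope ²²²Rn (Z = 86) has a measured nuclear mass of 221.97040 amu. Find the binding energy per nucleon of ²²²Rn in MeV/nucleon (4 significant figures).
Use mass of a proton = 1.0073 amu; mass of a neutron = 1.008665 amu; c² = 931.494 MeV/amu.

7.703 MeV/nucleon

The nucleus contains 86 protons and 222 − 86 = 136 neutrons.
Σm = 86·m_p + 136·m_n = 86.6278 + 137.178440 = 223.806240 amu
Mass defect Δm = 223.806240 − 221.97040 = 1.835840 amu
E_B = 1.835840 × 931.494 = 1710.07 MeV
Per nucleon: 1710.07 / 222 = 7.703 MeV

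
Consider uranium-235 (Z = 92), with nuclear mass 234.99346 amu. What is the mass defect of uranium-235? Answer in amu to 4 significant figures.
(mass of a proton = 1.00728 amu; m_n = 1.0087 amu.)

The nucleus contains 92 protons and 235 − 92 = 143 neutrons.
Mass of separated nucleons = 92(1.00728) + 143(1.0087) = 92.66976 + 144.2441 = 236.91386 amu
Δm = 236.91386 − 234.99346 = 1.92040 amu

1.920 amu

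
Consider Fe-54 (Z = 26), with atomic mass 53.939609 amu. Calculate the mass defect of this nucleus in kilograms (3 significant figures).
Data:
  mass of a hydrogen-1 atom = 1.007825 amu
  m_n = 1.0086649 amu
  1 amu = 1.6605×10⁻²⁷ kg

8.41e-28 kg

The nucleus contains 26 protons and 54 − 26 = 28 neutrons.
Total constituent mass: 26 × 1.007825 + 28 × 1.0086649 = 54.4460672 amu
The mass defect is 54.4460672 − 53.939609 = 0.5064582 amu.
In SI units: 0.5064582 amu × 1.6605×10⁻²⁷ kg/amu = 8.4097e-28 kg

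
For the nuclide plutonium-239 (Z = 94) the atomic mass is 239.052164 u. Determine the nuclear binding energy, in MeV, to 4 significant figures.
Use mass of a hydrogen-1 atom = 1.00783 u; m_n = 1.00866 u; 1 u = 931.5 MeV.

1807 MeV

The nucleus contains 94 protons and 239 − 94 = 145 neutrons.
Total constituent mass: 94 × 1.00783 + 145 × 1.00866 = 240.99172 u
Mass defect Δm = 240.99172 − 239.052164 = 1.939556 u
Converting to energy: 1.939556 u × 931.5 MeV/u = 1806.70 MeV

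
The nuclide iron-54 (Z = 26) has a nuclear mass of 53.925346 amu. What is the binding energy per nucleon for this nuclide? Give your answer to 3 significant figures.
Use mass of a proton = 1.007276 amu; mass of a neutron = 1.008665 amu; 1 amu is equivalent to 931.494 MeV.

8.74 MeV/nucleon

The nucleus contains 26 protons and 54 − 26 = 28 neutrons.
Total constituent mass: 26 × 1.007276 + 28 × 1.008665 = 54.431796 amu
The mass defect is 54.431796 − 53.925346 = 0.506450 amu.
Binding energy = Δm·c² = 0.506450 × 931.494 MeV/amu = 471.755 MeV
Per nucleon: 471.755 / 54 = 8.736 MeV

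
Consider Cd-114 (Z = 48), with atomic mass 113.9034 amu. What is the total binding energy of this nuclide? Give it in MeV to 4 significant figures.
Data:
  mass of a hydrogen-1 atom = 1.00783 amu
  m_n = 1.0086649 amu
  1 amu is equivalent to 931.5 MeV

Z = 48, so N = A − Z = 114 − 48 = 66.
Total constituent mass: 48 × 1.00783 + 66 × 1.0086649 = 114.9477234 amu
Δm = 114.9477234 − 113.9034 = 1.0443234 amu
Converting to energy: 1.0443234 amu × 931.5 MeV/amu = 972.787 MeV

972.8 MeV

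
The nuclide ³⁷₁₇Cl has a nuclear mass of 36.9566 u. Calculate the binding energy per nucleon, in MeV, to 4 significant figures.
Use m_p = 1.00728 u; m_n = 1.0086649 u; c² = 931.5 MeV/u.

8.571 MeV/nucleon

With 17 protons and 20 neutrons (A = 37):
Total constituent mass: 17 × 1.00728 + 20 × 1.0086649 = 37.2970580 u
The mass defect is 37.2970580 − 36.9566 = 0.3404580 u.
E_B = 0.3404580 × 931.5 = 317.137 MeV
BE/A = 317.137 MeV / 37 = 8.571 MeV/nucleon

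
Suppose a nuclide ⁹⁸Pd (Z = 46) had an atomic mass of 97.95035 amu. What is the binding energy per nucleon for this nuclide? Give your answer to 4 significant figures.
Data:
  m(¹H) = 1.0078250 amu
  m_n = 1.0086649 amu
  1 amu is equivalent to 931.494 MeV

Z = 46, so N = A − Z = 98 − 46 = 52.
Mass of separated nucleons = 46(1.0078250) + 52(1.0086649) = 46.3599500 + 52.4505748 = 98.8105248 amu
The mass defect is 98.8105248 − 97.95035 = 0.8601748 amu.
Binding energy = Δm·c² = 0.8601748 × 931.494 MeV/amu = 801.248 MeV
BE/A = 801.248 MeV / 98 = 8.176 MeV/nucleon

8.176 MeV/nucleon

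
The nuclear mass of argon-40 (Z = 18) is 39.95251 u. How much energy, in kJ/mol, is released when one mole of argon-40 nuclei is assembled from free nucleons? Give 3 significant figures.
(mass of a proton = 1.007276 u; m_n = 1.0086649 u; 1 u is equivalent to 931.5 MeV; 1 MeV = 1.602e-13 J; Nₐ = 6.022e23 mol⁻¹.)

3.32e+10 kJ/mol

With 18 protons and 22 neutrons (A = 40):
Total constituent mass: 18 × 1.007276 + 22 × 1.0086649 = 40.3215958 u
Mass defect Δm = 40.3215958 − 39.95251 = 0.3690858 u
Converting to energy: 0.3690858 u × 931.5 MeV/u = 343.803 MeV
Per nucleus in joules: 343.803 MeV × 1.602e-13 J/MeV = 5.5077e-11 J
Per mole: 5.5077e-11 J × 6.022e23 mol⁻¹ = 3.3167e+13 J/mol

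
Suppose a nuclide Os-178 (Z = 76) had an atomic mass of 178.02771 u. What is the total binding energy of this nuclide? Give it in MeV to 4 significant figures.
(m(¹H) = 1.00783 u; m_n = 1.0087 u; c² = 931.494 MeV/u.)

Total constituent mass: 76 × 1.00783 + 102 × 1.0087 = 179.48248 u
Mass defect Δm = 179.48248 − 178.02771 = 1.45477 u
Binding energy = Δm·c² = 1.45477 × 931.494 MeV/u = 1355.11 MeV

1355 MeV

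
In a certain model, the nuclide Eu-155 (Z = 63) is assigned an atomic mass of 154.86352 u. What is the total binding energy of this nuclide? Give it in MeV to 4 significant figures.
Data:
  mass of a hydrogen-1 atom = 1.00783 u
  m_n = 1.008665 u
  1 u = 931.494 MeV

1329 MeV

Total constituent mass: 63 × 1.00783 + 92 × 1.008665 = 156.290470 u
Δm = 156.290470 − 154.86352 = 1.426950 u
E_B = 1.426950 × 931.494 = 1329.20 MeV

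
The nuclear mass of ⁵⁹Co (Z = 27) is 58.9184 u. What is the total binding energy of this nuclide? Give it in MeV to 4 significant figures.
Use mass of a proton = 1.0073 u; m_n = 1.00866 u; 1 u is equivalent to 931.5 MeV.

517.7 MeV

Total constituent mass: 27 × 1.0073 + 32 × 1.00866 = 59.47422 u
Mass defect Δm = 59.47422 − 58.9184 = 0.55582 u
Binding energy = Δm·c² = 0.55582 × 931.5 MeV/u = 517.746 MeV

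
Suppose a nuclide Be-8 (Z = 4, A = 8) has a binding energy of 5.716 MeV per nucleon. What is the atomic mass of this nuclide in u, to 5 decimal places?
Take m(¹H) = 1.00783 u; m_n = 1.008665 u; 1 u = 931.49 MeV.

Total binding energy = 8 × 5.716 = 45.728 MeV
Mass defect = 45.728 MeV / (931.49 MeV/u) = 0.0490912 u
Constituent mass = 4(1.00783) + 4(1.008665) = 8.065980 u
Atomic mass = 8.065980 − 0.0490912 = 8.0168888 u ≈ 8.01689 u (to 5 decimal places)

8.01689 u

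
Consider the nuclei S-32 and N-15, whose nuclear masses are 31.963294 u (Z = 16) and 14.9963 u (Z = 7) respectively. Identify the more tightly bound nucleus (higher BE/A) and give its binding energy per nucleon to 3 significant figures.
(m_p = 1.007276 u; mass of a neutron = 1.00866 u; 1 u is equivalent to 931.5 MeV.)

S-32; 8.49 MeV/nucleon

S-32: Σm = 16(1.007276) + 16(1.00866) = 32.254976 u; Δm = 0.291682 u; E_B = 271.70 MeV; E_B/A = 8.491 MeV
N-15: Σm = 7(1.007276) + 8(1.00866) = 15.120212 u; Δm = 0.123912 u; E_B = 115.424 MeV; E_B/A = 7.6949 MeV
S-32 has the higher binding energy per nucleon, so it is the more tightly bound nucleus.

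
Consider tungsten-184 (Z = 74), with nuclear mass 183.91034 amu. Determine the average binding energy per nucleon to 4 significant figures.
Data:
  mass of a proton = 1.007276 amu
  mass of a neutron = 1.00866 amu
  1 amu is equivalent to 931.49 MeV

8.002 MeV/nucleon

Σm = 74·m_p + 110·m_n = 74.538424 + 110.95260 = 185.491024 amu
The mass defect is 185.491024 − 183.91034 = 1.580684 amu.
E_B = 1.580684 × 931.49 = 1472.39 MeV
Per nucleon: 1472.39 / 184 = 8.002 MeV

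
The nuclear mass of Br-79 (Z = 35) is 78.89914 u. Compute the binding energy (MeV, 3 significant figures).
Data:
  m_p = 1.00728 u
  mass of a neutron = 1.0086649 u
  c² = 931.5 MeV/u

The nucleus contains 35 protons and 79 − 35 = 44 neutrons.
Σm = 35·m_p + 44·m_n = 35.25480 + 44.3812556 = 79.6360556 u
The mass defect is 79.6360556 − 78.89914 = 0.7369156 u.
Converting to energy: 0.7369156 u × 931.5 MeV/u = 686.437 MeV

686 MeV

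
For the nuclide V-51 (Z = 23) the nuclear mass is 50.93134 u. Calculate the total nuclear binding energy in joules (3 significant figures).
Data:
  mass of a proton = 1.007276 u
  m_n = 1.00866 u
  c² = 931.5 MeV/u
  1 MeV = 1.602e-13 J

The nucleus contains 23 protons and 51 − 23 = 28 neutrons.
Mass of separated nucleons = 23(1.007276) + 28(1.00866) = 23.167348 + 28.24248 = 51.409828 u
The mass defect is 51.409828 − 50.93134 = 0.478488 u.
Binding energy = Δm·c² = 0.478488 × 931.5 MeV/u = 445.712 MeV
In joules: 445.712 MeV × 1.602e-13 J/MeV = 7.1403e-11 J

7.14e-11 J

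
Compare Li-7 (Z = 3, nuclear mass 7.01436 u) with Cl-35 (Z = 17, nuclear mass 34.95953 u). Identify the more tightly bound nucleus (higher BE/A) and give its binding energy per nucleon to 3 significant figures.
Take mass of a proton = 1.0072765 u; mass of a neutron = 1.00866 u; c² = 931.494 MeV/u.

Cl-35; 8.52 MeV/nucleon

Li-7: Σm = 3(1.0072765) + 4(1.00866) = 7.0564695 u; Δm = 0.0421095 u; E_B = 39.225 MeV; E_B/A = 5.604 MeV
Cl-35: Σm = 17(1.0072765) + 18(1.00866) = 35.2795805 u; Δm = 0.3200505 u; E_B = 298.13 MeV; E_B/A = 8.518 MeV
Cl-35 has the higher binding energy per nucleon, so it is the more tightly bound nucleus.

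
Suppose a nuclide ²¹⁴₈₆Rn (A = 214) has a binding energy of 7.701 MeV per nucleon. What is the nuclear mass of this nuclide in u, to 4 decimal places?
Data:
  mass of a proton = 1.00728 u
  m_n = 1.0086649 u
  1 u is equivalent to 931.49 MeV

Total binding energy = 214 × 7.701 = 1648.014 MeV
Mass defect = 1648.014 MeV / (931.49 MeV/u) = 1.769224 u
Constituent mass = 86(1.00728) + 128(1.0086649) = 215.7351872 u
Nuclear mass = 215.7351872 − 1.769224 = 213.9659632 u ≈ 213.9660 u (to 4 decimal places)

213.9660 u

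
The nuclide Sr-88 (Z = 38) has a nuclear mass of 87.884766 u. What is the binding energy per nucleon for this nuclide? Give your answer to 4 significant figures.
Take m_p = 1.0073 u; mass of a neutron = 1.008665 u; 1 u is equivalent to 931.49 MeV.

Σm = 38·m_p + 50·m_n = 38.2774 + 50.433250 = 88.710650 u
The mass defect is 88.710650 − 87.884766 = 0.825884 u.
Converting to energy: 0.825884 u × 931.49 MeV/u = 769.303 MeV
Dividing by A = 88 gives 8.742 MeV per nucleon.

8.742 MeV/nucleon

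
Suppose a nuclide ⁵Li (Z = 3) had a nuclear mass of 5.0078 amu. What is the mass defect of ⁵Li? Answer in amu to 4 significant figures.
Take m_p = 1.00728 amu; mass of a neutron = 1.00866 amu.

0.03136 amu

The nucleus contains 3 protons and 5 − 3 = 2 neutrons.
Mass of separated nucleons = 3(1.00728) + 2(1.00866) = 3.02184 + 2.01732 = 5.03916 amu
The mass defect is 5.03916 − 5.0078 = 0.03136 amu.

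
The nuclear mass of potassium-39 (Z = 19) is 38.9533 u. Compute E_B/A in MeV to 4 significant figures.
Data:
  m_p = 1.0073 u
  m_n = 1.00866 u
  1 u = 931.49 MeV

8.565 MeV/nucleon

With 19 protons and 20 neutrons (A = 39):
Σm = 19·m_p + 20·m_n = 19.1387 + 20.17320 = 39.31190 u
Δm = 39.31190 − 38.9533 = 0.35860 u
Binding energy = Δm·c² = 0.35860 × 931.49 MeV/u = 334.032 MeV
BE/A = 334.032 MeV / 39 = 8.565 MeV/nucleon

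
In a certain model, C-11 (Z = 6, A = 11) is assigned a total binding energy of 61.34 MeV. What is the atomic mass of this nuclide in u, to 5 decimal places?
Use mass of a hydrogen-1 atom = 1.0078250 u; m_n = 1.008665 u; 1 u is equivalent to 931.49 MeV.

Mass defect = 61.34 MeV / (931.49 MeV/u) = 0.0658515 u
Constituent mass = 6(1.0078250) + 5(1.008665) = 11.0902750 u
Atomic mass = 11.0902750 − 0.0658515 = 11.0244235 u ≈ 11.02442 u (to 5 decimal places)

11.02442 u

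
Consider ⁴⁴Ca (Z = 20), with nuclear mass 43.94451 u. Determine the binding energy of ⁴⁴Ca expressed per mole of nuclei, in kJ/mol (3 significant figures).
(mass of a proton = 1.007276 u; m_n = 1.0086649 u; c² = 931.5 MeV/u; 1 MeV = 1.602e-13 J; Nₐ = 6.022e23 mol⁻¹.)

Mass of separated nucleons = 20(1.007276) + 24(1.0086649) = 20.145520 + 24.2079576 = 44.3534776 u
The mass defect is 44.3534776 − 43.94451 = 0.4089676 u.
Converting to energy: 0.4089676 u × 931.5 MeV/u = 380.953 MeV
Per nucleus in joules: 380.953 MeV × 1.602e-13 J/MeV = 6.1029e-11 J
Per mole: 6.1029e-11 J × 6.022e23 mol⁻¹ = 3.6752e+13 J/mol

3.68e+10 kJ/mol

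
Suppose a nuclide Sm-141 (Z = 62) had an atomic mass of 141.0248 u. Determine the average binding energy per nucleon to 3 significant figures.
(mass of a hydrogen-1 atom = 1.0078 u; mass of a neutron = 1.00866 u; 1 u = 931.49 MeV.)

7.55 MeV/nucleon

The nucleus contains 62 protons and 141 − 62 = 79 neutrons.
Mass of separated nucleons = 62(1.0078) + 79(1.00866) = 62.4836 + 79.68414 = 142.16774 u
Δm = 142.16774 − 141.0248 = 1.14294 u
Binding energy = Δm·c² = 1.14294 × 931.49 MeV/u = 1064.64 MeV
BE/A = 1064.64 MeV / 141 = 7.551 MeV/nucleon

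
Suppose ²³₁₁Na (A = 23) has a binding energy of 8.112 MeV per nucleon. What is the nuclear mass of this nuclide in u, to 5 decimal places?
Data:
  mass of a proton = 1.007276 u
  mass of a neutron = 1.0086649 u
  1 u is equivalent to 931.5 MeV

22.98372 u

Total binding energy = 23 × 8.112 = 186.576 MeV
Mass defect = 186.576 MeV / (931.5 MeV/u) = 0.2002963 u
Constituent mass = 11(1.007276) + 12(1.0086649) = 23.1840148 u
Nuclear mass = 23.1840148 − 0.2002963 = 22.9837185 u ≈ 22.98372 u (to 5 decimal places)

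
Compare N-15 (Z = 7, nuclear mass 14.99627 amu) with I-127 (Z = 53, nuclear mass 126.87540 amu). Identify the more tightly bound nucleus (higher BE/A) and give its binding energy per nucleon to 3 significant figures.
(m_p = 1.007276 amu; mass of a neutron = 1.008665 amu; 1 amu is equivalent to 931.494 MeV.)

I-127; 8.45 MeV/nucleon

N-15: Σm = 7(1.007276) + 8(1.008665) = 15.120252 amu; Δm = 0.123982 amu; E_B = 115.49 MeV; E_B/A = 7.699 MeV
I-127: Σm = 53(1.007276) + 74(1.008665) = 128.026838 amu; Δm = 1.151438 amu; E_B = 1072.56 MeV; E_B/A = 8.445 MeV
I-127 has the higher binding energy per nucleon, so it is the more tightly bound nucleus.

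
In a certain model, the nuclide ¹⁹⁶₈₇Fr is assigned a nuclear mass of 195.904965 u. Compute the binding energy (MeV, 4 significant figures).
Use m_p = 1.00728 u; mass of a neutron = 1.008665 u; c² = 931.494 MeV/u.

Z = 87, so N = A − Z = 196 − 87 = 109.
Total constituent mass: 87 × 1.00728 + 109 × 1.008665 = 197.577845 u
Mass defect Δm = 197.577845 − 195.904965 = 1.672880 u
E_B = 1.672880 × 931.494 = 1558.28 MeV

1558 MeV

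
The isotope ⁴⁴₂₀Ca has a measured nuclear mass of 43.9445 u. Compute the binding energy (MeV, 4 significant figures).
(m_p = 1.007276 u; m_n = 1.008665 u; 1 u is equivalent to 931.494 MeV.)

With 20 protons and 24 neutrons (A = 44):
Total constituent mass: 20 × 1.007276 + 24 × 1.008665 = 44.353480 u
Δm = 44.353480 − 43.9445 = 0.408980 u
E_B = 0.408980 × 931.494 = 380.962 MeV

381.0 MeV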